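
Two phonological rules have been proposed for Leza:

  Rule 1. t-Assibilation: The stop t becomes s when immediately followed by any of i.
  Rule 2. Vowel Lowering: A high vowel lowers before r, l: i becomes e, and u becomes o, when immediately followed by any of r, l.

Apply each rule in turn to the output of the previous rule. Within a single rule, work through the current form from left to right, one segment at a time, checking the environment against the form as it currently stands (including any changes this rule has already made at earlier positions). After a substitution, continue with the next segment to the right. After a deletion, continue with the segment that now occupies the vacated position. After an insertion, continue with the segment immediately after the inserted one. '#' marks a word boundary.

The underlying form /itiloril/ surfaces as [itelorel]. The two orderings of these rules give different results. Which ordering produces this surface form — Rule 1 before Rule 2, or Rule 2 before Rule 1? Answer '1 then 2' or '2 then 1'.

2 then 1

Order 1 then 2:
  1 t-Assibilation: [itiloril] → [isiloril]
  2 Vowel Lowering: [isiloril] → [iselorel]
  result: [iselorel]
Order 2 then 1:
  2 Vowel Lowering: [itiloril] → [itelorel]
  1 t-Assibilation: no change — [itelorel]
  result: [itelorel]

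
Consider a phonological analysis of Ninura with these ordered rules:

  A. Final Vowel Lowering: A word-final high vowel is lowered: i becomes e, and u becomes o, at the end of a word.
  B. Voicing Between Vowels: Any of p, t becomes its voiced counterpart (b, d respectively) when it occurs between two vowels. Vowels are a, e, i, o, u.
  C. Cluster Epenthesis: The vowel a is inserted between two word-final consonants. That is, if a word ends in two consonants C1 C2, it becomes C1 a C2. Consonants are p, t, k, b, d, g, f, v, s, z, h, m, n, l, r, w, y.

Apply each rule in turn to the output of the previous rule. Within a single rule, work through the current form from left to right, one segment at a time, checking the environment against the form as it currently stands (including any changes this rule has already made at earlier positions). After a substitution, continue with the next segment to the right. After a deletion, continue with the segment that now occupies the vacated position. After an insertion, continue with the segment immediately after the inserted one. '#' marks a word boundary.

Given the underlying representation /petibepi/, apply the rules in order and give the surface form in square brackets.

A Final Vowel Lowering: [petibepi] → [petibepe]
B Voicing Between Vowels: [petibepe] → [pedibebe]
C Cluster Epenthesis: no change — [pedibebe]

[pedibebe]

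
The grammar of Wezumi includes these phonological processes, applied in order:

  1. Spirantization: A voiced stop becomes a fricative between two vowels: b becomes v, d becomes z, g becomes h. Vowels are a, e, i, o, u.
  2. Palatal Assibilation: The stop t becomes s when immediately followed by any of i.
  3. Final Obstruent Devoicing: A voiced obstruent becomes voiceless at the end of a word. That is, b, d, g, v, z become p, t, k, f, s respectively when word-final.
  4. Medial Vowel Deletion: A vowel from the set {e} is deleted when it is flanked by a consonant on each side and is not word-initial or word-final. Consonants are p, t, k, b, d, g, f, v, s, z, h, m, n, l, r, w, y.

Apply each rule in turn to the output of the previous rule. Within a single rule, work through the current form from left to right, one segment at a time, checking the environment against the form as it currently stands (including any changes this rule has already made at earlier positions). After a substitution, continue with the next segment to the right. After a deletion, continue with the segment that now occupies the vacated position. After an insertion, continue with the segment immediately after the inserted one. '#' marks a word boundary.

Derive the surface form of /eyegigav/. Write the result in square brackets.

1 Spirantization: [eyegigav] → [eyehihav]
2 Palatal Assibilation: no change — [eyehihav]
3 Final Obstruent Devoicing: [eyehihav] → [eyehihaf]
4 Medial Vowel Deletion: [eyehihaf] → [eyhihaf]

[eyhihaf]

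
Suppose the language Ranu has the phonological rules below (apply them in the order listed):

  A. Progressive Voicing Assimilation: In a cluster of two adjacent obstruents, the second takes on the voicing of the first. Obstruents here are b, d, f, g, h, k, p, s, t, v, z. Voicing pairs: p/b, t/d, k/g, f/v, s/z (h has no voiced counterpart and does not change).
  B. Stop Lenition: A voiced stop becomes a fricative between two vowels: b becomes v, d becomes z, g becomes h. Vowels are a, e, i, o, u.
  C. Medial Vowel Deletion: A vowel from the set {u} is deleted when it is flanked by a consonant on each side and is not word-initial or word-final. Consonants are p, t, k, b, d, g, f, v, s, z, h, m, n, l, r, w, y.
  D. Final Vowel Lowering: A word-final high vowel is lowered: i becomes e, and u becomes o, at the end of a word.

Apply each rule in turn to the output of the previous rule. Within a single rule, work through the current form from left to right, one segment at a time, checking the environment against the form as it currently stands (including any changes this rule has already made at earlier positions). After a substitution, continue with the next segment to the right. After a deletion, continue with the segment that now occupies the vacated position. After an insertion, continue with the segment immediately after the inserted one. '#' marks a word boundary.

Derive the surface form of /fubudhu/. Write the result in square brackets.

A Progressive Voicing Assimilation: no change — [fubudhu]
B Stop Lenition: [fubudhu] → [fuvudhu]
C Medial Vowel Deletion: [fuvudhu] → [fvdhu]
D Final Vowel Lowering: [fvdhu] → [fvdho]

[fvdho]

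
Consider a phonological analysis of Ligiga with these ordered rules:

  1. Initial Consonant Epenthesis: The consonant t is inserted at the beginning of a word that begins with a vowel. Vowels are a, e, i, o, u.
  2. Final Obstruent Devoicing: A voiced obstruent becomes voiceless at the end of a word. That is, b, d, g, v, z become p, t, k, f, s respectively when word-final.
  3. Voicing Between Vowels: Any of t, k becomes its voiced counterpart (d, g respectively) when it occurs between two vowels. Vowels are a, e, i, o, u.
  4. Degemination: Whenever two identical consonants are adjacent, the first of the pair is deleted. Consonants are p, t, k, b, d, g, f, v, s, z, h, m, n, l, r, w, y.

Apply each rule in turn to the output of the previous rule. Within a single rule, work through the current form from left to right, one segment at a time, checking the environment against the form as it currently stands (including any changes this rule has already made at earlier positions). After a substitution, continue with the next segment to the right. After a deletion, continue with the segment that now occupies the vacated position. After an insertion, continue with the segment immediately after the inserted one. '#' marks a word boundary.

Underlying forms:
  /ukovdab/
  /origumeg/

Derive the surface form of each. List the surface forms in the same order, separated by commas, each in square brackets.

/ukovdab/:
  1 Initial Consonant Epenthesis: [ukovdab] → [tukovdab]
  2 Final Obstruent Devoicing: [tukovdab] → [tukovdap]
  3 Voicing Between Vowels: [tukovdap] → [tugovdap]
  4 Degemination: no change — [tugovdap]
/origumeg/:
  1 Initial Consonant Epenthesis: [origumeg] → [torigumeg]
  2 Final Obstruent Devoicing: [torigumeg] → [torigumek]
  3 Voicing Between Vowels: no change — [torigumek]
  4 Degemination: no change — [torigumek]

[tugovdap], [torigumek]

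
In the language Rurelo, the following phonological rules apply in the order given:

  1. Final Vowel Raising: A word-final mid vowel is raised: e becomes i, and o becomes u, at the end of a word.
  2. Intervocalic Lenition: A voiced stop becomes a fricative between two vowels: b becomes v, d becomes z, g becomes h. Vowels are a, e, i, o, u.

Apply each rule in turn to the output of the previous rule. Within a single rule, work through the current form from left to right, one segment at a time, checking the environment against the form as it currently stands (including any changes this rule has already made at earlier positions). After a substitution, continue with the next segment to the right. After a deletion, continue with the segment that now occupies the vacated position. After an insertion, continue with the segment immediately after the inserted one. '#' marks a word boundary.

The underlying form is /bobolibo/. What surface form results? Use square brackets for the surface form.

1 Final Vowel Raising: [bobolibo] → [bobolibu]
2 Intervocalic Lenition: [bobolibu] → [bovolivu]

[bovolivu]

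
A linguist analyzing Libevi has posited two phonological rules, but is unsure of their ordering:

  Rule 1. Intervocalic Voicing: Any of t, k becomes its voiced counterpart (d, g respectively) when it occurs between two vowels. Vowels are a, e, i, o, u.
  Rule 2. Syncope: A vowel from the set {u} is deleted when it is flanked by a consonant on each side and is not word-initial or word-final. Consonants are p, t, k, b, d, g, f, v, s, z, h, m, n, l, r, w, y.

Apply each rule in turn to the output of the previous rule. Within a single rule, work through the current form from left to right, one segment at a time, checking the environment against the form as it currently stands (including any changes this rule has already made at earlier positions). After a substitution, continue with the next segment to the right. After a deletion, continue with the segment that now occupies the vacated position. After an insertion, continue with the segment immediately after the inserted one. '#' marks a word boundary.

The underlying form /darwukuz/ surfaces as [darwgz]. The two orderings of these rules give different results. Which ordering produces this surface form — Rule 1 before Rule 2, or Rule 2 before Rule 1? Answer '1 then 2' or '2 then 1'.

1 then 2

Order 1 then 2:
  1 Intervocalic Voicing: [darwukuz] → [darwuguz]
  2 Syncope: [darwuguz] → [darwgz]
  result: [darwgz]
Order 2 then 1:
  2 Syncope: [darwukuz] → [darwkz]
  1 Intervocalic Voicing: no change — [darwkz]
  result: [darwkz]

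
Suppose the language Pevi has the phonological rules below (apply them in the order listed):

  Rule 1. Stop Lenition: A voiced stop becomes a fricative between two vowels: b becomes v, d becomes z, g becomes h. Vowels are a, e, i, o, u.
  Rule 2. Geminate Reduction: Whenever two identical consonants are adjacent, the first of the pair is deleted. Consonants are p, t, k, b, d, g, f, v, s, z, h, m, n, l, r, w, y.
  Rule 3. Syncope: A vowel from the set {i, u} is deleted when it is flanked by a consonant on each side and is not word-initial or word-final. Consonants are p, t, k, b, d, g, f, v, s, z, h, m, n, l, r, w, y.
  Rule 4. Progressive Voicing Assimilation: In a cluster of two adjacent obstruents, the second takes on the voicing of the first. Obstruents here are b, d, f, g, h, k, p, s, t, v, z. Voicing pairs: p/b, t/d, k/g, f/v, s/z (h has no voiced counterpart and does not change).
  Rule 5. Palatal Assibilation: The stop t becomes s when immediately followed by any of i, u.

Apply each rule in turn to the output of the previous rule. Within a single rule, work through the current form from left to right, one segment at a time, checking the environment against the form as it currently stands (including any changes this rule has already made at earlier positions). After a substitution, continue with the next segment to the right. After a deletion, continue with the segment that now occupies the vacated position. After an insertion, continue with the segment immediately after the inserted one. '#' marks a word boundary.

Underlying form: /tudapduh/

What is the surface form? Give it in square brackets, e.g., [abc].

[tsapth]

Rule 1 Stop Lenition: [tudapduh] → [tuzapduh]
Rule 2 Geminate Reduction: no change — [tuzapduh]
Rule 3 Syncope: [tuzapduh] → [tzapdh]
Rule 4 Progressive Voicing Assimilation: [tzapdh] → [tsapth]
Rule 5 Palatal Assibilation: no change — [tsapth]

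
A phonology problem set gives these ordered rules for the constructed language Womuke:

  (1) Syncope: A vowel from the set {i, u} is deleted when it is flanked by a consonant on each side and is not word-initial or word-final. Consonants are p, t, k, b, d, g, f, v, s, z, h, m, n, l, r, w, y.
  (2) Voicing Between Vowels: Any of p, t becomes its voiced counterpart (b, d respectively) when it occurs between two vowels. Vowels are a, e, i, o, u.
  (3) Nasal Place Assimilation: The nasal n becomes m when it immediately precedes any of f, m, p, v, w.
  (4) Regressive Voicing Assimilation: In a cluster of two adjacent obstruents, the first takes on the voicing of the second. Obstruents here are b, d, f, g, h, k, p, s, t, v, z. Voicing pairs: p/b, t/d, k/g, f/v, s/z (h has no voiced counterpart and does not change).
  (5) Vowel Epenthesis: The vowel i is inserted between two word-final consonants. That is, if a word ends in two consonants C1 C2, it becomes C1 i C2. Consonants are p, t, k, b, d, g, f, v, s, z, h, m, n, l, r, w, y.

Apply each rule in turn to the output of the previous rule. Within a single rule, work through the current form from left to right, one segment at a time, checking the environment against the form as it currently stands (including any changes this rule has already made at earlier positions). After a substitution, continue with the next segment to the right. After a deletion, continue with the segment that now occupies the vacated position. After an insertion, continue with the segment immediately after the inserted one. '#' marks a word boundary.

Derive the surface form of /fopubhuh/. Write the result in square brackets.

(1) Syncope: [fopubhuh] → [fopbhh]
(2) Voicing Between Vowels: no change — [fopbhh]
(3) Nasal Place Assimilation: no change — [fopbhh]
(4) Regressive Voicing Assimilation: [fopbhh] → [fobphh]
(5) Vowel Epenthesis: [fobphh] → [fobphih]

[fobphih]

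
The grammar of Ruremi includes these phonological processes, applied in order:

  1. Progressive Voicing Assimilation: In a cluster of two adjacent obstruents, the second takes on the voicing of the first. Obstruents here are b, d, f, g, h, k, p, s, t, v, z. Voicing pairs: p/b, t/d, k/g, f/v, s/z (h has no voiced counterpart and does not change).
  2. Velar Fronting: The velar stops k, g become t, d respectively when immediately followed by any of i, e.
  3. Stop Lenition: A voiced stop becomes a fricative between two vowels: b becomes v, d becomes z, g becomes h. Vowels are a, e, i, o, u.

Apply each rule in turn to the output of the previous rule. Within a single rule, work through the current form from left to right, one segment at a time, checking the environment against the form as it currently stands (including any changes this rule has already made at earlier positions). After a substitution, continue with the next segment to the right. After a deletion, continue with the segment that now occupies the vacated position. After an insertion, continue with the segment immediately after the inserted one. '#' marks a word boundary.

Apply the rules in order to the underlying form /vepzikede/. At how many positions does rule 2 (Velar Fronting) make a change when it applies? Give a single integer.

1

1 Progressive Voicing Assimilation: [vepzikede] → [vepsikede]
2 Velar Fronting: [vepsikede] → [vepsitede]
3 Stop Lenition: [vepsitede] → [vepsiteze]
Rule 2 changed 1 position(s).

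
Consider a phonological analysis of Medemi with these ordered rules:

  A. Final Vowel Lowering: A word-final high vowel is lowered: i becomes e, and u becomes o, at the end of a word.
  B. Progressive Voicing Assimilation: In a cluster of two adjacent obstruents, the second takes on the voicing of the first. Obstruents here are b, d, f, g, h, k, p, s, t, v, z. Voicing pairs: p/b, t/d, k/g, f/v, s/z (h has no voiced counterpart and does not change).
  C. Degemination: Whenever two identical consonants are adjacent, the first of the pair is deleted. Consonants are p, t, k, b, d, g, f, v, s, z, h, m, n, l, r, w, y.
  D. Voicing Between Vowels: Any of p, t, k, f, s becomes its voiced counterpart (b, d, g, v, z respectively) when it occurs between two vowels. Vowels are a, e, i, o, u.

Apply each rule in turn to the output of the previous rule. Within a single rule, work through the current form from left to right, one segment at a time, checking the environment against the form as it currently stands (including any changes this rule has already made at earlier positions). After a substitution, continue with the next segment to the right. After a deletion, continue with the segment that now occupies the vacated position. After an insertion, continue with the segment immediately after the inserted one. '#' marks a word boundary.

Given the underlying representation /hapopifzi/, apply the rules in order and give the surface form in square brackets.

A Final Vowel Lowering: [hapopifzi] → [hapopifze]
B Progressive Voicing Assimilation: [hapopifze] → [hapopifse]
C Degemination: no change — [hapopifse]
D Voicing Between Vowels: [hapopifse] → [habobifse]

[habobifse]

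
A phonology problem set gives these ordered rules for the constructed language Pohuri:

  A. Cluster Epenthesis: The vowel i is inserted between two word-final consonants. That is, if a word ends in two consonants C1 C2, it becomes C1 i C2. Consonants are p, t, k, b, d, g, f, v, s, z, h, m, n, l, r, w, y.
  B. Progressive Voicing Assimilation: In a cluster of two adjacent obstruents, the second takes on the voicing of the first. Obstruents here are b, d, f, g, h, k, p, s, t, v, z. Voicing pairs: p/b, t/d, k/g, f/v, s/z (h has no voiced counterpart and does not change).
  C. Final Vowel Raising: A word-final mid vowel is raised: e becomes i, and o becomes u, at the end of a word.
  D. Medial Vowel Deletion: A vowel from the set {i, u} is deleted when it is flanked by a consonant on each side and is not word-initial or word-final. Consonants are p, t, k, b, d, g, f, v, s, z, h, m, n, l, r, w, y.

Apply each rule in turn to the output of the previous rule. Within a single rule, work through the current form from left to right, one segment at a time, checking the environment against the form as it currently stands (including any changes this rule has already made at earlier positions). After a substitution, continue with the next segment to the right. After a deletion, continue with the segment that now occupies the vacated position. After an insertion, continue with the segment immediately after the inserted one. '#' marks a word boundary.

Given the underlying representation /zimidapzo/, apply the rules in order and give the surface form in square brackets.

[zmdapsu]

A Cluster Epenthesis: no change — [zimidapzo]
B Progressive Voicing Assimilation: [zimidapzo] → [zimidapso]
C Final Vowel Raising: [zimidapso] → [zimidapsu]
D Medial Vowel Deletion: [zimidapsu] → [zmdapsu]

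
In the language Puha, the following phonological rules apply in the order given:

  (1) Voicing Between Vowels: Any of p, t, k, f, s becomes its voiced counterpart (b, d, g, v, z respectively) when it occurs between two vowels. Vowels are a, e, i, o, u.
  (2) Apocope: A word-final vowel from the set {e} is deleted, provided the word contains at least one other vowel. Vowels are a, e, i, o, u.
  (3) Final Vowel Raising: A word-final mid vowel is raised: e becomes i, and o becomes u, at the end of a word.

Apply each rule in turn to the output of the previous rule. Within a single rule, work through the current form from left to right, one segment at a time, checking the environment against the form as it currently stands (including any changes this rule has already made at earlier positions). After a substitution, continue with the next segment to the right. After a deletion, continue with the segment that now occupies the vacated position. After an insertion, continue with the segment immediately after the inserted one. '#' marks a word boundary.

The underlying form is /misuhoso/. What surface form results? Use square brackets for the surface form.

(1) Voicing Between Vowels: [misuhoso] → [mizuhozo]
(2) Apocope: no change — [mizuhozo]
(3) Final Vowel Raising: [mizuhozo] → [mizuhozu]

[mizuhozu]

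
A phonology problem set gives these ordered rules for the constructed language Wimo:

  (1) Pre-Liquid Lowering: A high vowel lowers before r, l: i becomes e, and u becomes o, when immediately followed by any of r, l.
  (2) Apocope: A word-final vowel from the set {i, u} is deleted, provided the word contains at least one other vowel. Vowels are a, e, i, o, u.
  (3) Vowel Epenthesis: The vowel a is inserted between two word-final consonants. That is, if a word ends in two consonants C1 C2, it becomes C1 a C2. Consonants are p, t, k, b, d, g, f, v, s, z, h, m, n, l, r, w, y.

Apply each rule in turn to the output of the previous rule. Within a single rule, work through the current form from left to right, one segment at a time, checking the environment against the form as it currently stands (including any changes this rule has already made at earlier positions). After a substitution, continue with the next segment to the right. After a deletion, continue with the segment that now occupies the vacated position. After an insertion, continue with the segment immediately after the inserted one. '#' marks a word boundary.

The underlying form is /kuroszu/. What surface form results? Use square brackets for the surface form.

(1) Pre-Liquid Lowering: [kuroszu] → [koroszu]
(2) Apocope: [koroszu] → [korosz]
(3) Vowel Epenthesis: [korosz] → [korosaz]

[korosaz]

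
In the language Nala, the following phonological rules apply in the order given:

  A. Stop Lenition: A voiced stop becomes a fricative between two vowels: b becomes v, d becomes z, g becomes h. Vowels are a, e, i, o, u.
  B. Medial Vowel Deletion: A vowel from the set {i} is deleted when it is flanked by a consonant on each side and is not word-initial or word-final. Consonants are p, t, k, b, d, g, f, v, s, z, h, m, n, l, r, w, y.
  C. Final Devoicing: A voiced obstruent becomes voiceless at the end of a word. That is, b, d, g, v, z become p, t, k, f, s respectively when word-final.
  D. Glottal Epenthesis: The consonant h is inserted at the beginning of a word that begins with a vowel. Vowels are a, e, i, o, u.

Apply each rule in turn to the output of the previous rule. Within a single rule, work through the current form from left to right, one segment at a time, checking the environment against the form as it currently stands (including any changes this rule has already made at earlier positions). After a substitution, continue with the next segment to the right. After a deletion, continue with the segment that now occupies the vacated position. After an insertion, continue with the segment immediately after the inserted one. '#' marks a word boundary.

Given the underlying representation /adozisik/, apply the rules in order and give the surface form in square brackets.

A Stop Lenition: [adozisik] → [azozisik]
B Medial Vowel Deletion: [azozisik] → [azozsk]
C Final Devoicing: no change — [azozsk]
D Glottal Epenthesis: [azozsk] → [hazozsk]

[hazozsk]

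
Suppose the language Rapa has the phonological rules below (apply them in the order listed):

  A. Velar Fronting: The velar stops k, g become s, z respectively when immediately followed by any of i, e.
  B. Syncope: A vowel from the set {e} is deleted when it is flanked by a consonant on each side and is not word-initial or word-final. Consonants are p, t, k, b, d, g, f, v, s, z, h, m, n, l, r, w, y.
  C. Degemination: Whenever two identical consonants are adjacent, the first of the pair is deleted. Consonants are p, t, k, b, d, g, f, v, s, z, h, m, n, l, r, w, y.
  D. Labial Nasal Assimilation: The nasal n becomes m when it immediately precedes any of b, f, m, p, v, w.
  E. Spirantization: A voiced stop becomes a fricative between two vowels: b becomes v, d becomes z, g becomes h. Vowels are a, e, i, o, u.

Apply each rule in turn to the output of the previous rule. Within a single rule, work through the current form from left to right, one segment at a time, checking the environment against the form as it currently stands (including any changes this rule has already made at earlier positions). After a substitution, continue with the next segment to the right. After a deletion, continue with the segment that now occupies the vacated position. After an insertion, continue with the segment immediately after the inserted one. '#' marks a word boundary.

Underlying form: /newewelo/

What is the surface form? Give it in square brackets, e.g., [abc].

A Velar Fronting: no change — [newewelo]
B Syncope: [newewelo] → [nwwlo]
C Degemination: [nwwlo] → [nwlo]
D Labial Nasal Assimilation: [nwlo] → [mwlo]
E Spirantization: no change — [mwlo]

[mwlo]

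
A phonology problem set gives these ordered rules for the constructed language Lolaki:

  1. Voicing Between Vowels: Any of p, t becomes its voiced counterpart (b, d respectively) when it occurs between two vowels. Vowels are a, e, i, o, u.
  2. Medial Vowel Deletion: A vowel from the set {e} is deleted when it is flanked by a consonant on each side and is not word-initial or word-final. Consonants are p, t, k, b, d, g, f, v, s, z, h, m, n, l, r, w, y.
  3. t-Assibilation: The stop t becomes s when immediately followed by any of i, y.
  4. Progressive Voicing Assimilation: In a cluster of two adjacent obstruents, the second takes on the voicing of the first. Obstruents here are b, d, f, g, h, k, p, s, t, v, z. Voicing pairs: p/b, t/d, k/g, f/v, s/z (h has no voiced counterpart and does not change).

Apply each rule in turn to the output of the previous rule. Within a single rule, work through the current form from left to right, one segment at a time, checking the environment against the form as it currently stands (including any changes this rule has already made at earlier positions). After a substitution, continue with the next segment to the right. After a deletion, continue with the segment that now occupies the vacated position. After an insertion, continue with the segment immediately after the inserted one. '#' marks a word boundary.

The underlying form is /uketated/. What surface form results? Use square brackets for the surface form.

[uktadd]

1 Voicing Between Vowels: [uketated] → [ukedaded]
2 Medial Vowel Deletion: [ukedaded] → [ukdadd]
3 t-Assibilation: no change — [ukdadd]
4 Progressive Voicing Assimilation: [ukdadd] → [uktadd]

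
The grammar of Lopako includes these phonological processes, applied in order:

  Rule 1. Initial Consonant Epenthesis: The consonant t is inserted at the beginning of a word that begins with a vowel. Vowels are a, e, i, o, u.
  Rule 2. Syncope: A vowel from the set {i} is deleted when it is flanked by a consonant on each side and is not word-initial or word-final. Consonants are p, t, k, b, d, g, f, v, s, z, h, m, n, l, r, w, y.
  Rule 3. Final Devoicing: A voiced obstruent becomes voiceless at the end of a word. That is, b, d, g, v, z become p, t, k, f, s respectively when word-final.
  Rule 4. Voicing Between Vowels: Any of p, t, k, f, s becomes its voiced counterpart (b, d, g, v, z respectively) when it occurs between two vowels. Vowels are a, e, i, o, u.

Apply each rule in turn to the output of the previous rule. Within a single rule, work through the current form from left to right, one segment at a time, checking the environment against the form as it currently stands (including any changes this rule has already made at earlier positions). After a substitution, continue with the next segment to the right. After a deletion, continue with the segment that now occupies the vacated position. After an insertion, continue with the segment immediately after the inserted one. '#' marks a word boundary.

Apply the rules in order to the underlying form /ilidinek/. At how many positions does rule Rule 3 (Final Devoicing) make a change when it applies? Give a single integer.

Rule 1 Initial Consonant Epenthesis: [ilidinek] → [tilidinek]
Rule 2 Syncope: [tilidinek] → [tldnek]
Rule 3 Final Devoicing: no change — [tldnek]
Rule 4 Voicing Between Vowels: no change — [tldnek]
Rule Rule 3 changed 0 position(s).

0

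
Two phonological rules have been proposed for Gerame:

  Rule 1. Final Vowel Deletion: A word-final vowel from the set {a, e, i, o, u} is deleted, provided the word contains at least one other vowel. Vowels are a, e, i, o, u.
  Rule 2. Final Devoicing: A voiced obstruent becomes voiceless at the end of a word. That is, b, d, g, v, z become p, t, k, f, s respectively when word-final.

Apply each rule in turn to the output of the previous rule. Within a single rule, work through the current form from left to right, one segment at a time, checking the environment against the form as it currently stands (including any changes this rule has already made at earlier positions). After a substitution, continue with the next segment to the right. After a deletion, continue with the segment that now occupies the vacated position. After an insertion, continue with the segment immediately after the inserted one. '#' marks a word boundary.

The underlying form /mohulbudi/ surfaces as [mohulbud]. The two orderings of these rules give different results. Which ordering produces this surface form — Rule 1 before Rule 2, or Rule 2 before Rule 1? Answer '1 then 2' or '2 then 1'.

2 then 1

Order 1 then 2:
  1 Final Vowel Deletion: [mohulbudi] → [mohulbud]
  2 Final Devoicing: [mohulbud] → [mohulbut]
  result: [mohulbut]
Order 2 then 1:
  2 Final Devoicing: no change — [mohulbudi]
  1 Final Vowel Deletion: [mohulbudi] → [mohulbud]
  result: [mohulbud]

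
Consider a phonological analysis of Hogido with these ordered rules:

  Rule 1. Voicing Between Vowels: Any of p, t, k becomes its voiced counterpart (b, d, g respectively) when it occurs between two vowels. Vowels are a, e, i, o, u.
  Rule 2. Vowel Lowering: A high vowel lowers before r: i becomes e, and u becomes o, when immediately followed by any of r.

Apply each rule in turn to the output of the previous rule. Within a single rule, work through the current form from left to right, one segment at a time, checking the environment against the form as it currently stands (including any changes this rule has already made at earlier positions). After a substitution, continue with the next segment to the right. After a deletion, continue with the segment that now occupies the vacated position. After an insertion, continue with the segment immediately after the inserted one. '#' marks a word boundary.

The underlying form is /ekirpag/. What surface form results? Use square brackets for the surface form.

Rule 1 Voicing Between Vowels: [ekirpag] → [egirpag]
Rule 2 Vowel Lowering: [egirpag] → [egerpag]

[egerpag]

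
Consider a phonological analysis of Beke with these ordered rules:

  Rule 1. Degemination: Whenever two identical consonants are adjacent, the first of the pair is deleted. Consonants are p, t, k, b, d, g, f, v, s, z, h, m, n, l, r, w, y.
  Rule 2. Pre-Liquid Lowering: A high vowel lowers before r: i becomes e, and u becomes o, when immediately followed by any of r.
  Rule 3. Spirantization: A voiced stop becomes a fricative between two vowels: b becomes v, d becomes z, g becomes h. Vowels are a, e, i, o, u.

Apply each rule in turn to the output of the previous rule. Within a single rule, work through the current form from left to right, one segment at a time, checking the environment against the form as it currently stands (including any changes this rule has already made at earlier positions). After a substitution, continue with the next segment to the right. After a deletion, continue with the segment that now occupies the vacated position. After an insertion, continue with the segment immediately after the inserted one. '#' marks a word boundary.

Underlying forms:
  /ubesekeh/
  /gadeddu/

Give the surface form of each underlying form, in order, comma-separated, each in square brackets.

[uvesekeh], [gazezu]

/ubesekeh/:
  Rule 1 Degemination: no change — [ubesekeh]
  Rule 2 Pre-Liquid Lowering: no change — [ubesekeh]
  Rule 3 Spirantization: [ubesekeh] → [uvesekeh]
/gadeddu/:
  Rule 1 Degemination: [gadeddu] → [gadedu]
  Rule 2 Pre-Liquid Lowering: no change — [gadedu]
  Rule 3 Spirantization: [gadedu] → [gazezu]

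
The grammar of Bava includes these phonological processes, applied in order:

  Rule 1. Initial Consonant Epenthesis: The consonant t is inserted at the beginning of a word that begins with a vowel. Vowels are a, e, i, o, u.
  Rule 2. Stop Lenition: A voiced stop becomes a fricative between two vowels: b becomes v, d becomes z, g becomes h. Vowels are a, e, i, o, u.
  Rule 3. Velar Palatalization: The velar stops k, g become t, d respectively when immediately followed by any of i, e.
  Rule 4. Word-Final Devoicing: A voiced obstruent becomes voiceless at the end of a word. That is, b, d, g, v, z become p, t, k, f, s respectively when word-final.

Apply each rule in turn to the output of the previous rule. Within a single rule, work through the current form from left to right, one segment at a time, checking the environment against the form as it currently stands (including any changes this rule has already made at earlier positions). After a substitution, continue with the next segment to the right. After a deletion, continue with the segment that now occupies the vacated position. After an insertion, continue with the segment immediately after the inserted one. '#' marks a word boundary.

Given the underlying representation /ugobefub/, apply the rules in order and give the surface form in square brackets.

Rule 1 Initial Consonant Epenthesis: [ugobefub] → [tugobefub]
Rule 2 Stop Lenition: [tugobefub] → [tuhovefub]
Rule 3 Velar Palatalization: no change — [tuhovefub]
Rule 4 Word-Final Devoicing: [tuhovefub] → [tuhovefup]

[tuhovefup]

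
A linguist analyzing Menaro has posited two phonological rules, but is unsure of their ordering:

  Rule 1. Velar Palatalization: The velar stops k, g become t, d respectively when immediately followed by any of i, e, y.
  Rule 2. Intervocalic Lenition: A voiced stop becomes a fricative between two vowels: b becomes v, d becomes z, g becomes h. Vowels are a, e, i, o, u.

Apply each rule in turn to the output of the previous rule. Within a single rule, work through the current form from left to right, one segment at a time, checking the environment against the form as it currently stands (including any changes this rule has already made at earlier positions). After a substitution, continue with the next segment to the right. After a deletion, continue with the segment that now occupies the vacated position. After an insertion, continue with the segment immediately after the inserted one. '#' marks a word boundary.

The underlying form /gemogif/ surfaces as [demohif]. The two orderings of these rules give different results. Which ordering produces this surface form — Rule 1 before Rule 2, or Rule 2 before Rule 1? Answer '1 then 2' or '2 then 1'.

2 then 1

Order 1 then 2:
  1 Velar Palatalization: [gemogif] → [demodif]
  2 Intervocalic Lenition: [demodif] → [demozif]
  result: [demozif]
Order 2 then 1:
  2 Intervocalic Lenition: [gemogif] → [gemohif]
  1 Velar Palatalization: [gemohif] → [demohif]
  result: [demohif]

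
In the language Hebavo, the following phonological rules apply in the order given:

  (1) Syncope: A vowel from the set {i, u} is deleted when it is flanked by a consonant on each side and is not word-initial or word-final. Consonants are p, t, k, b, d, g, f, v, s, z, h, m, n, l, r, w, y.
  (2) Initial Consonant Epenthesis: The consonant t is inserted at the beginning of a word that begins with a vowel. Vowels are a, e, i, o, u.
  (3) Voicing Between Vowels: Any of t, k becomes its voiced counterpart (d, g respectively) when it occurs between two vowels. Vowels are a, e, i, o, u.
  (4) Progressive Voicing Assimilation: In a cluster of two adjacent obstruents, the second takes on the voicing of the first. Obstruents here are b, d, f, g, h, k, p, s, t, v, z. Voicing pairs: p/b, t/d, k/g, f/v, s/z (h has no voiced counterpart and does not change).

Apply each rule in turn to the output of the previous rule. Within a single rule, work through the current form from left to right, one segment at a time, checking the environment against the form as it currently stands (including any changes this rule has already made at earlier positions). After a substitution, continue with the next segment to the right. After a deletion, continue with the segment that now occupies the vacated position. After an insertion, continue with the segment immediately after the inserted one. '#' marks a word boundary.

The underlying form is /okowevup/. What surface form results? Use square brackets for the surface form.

(1) Syncope: [okowevup] → [okowevp]
(2) Initial Consonant Epenthesis: [okowevp] → [tokowevp]
(3) Voicing Between Vowels: [tokowevp] → [togowevp]
(4) Progressive Voicing Assimilation: [togowevp] → [togowevb]

[togowevb]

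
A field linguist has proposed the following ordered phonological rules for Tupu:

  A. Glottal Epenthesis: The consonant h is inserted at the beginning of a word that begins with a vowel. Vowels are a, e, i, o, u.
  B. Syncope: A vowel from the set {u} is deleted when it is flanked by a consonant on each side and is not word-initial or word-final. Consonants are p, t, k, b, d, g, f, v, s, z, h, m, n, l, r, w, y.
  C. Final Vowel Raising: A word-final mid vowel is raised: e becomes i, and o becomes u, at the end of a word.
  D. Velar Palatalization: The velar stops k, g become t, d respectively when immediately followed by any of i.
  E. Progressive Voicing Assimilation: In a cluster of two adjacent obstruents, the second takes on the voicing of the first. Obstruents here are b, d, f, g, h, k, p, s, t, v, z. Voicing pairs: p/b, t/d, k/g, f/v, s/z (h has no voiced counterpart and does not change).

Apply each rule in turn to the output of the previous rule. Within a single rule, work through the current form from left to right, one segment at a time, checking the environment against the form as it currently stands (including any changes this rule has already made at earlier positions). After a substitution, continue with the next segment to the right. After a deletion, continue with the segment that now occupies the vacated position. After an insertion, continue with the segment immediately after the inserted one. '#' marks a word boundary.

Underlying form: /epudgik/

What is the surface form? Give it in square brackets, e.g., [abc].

A Glottal Epenthesis: [epudgik] → [hepudgik]
B Syncope: [hepudgik] → [hepdgik]
C Final Vowel Raising: no change — [hepdgik]
D Velar Palatalization: [hepdgik] → [hepddik]
E Progressive Voicing Assimilation: [hepddik] → [hepttik]

[hepttik]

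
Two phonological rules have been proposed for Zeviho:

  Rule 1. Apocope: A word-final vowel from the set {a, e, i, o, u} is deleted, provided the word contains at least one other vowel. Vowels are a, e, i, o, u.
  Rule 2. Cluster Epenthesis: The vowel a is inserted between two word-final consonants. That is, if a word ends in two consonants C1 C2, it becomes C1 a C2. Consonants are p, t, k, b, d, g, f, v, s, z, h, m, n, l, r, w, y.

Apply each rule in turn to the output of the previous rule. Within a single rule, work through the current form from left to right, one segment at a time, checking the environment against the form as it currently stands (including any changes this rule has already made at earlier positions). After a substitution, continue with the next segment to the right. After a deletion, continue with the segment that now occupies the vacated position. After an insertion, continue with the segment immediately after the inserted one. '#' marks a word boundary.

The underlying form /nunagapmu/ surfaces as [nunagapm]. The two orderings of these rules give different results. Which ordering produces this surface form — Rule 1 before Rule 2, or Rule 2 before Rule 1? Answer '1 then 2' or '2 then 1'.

2 then 1

Order 1 then 2:
  1 Apocope: [nunagapmu] → [nunagapm]
  2 Cluster Epenthesis: [nunagapm] → [nunagapam]
  result: [nunagapam]
Order 2 then 1:
  2 Cluster Epenthesis: no change — [nunagapmu]
  1 Apocope: [nunagapmu] → [nunagapm]
  result: [nunagapm]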